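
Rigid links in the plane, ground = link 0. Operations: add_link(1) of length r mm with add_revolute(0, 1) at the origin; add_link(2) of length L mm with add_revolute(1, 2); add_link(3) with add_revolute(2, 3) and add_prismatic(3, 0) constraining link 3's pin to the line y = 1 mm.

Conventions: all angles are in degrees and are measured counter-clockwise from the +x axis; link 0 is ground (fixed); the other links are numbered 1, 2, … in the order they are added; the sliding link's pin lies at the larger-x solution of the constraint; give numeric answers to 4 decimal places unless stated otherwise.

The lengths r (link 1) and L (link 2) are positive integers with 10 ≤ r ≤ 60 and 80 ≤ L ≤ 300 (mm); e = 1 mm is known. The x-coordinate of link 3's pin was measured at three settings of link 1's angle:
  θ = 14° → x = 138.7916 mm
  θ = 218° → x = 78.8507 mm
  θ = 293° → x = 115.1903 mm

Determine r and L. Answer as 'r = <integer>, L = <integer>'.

constraint per measurement: (x − r cos θ)² + (r sin θ − e)² = L²
subtracting the θ₁ and θ₂ equations cancels the r² and L² terms:
r = (x₁² − x₂²) / (2[(x₁cos θ₁ + e sin θ₁) − (x₂cos θ₂ + e sin θ₂)]) = 33.0000 → r = 33
L² = (x₁ − r cos θ₁)² + (r sin θ₁ − e)² = 11448.9942 → L = 107.0000 → L = 107
check at θ₃=293°: x = 115.1903 (printed 115.1903) ✓

r = 33, L = 107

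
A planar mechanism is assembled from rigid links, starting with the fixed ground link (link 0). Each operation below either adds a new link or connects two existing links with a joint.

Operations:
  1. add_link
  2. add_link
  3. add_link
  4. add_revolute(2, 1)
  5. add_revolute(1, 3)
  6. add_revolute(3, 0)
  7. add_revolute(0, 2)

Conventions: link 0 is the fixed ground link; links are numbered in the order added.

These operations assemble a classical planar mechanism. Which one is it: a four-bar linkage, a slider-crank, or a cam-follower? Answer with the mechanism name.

links: 4 (incl. ground); joints: 4 revolute, 0 prismatic, 0 higher (cam) pair, forming one closed loop
4 links in a single 4R loop → four-bar linkage

four-bar linkage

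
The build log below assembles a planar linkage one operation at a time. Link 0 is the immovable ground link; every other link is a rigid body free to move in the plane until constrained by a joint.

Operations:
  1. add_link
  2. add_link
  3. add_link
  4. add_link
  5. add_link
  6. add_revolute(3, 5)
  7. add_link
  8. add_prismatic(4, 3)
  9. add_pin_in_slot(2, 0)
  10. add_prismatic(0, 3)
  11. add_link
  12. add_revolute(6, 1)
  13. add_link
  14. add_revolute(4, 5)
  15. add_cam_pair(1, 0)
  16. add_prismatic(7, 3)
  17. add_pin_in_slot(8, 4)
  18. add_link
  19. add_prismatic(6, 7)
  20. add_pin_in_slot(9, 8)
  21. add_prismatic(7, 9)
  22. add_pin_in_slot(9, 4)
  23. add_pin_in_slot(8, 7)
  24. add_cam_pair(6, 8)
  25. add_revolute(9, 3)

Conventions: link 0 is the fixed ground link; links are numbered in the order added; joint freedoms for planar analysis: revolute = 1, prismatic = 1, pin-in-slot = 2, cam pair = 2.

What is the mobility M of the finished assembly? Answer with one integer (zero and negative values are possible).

(L,J1,J2)=(1,0,0); link0 fixed
link1: (2,0,0)
link2: (3,0,0)
link3: (4,0,0)
link4: (5,0,0)
link5: (6,0,0)
R 3-5 [J1]: (6,1,0)
link6: (7,1,0)
P 4-3 [J1]: (7,2,0)
PS 2-0 [J2]: (7,2,1)
P 0-3 [J1]: (7,3,1)
link7: (8,3,1)
R 6-1 [J1]: (8,4,1)
link8: (9,4,1)
R 4-5 [J1]: (9,5,1)
C 1-0 [J2]: (9,5,2)
P 7-3 [J1]: (9,6,2)
PS 8-4 [J2]: (9,6,3)
link9: (10,6,3)
P 6-7 [J1]: (10,7,3)
PS 9-8 [J2]: (10,7,4)
P 7-9 [J1]: (10,8,4)
PS 9-4 [J2]: (10,8,5)
PS 8-7 [J2]: (10,8,6)
C 6-8 [J2]: (10,8,7)
R 9-3 [J1]: (10,9,7)
Grübler: 3·9 − 2·9 − 7 = 2

M = 2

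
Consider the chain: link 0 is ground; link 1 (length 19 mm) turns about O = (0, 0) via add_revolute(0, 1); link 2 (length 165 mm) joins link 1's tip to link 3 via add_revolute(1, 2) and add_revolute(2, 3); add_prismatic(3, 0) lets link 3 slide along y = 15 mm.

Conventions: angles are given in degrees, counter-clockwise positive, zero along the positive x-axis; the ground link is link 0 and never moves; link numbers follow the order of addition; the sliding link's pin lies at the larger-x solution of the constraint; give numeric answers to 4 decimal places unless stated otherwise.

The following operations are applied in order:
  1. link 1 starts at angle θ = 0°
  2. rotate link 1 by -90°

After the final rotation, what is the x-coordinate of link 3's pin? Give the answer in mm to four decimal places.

geometry: r = 19 mm, L = 165 mm, e = 15 mm; θ starts at 0°
rotate link 1 by -90°: θ ← 0° -90° = -90°
crank pin P = (r cos θ, r sin θ) = (0.000000, -19.000000)
h = r sin θ − e = -19.000000 − 15 = -34.000000
x = r cos θ + √(L² − h²) = 0.000000 + 161.458973 = 161.458973

161.4590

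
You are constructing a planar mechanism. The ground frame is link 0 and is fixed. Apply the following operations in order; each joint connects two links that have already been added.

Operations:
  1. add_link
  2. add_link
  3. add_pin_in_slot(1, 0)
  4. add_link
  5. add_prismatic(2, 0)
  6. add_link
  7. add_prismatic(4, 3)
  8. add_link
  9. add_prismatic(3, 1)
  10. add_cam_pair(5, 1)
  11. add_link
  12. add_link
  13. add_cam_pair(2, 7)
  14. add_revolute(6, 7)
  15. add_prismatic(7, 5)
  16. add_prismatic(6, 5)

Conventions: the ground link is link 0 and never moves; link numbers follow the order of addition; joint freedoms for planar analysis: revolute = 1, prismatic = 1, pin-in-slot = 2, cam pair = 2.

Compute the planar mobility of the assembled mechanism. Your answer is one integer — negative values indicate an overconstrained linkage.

ground; <1,0,0>
#1 <2,0,0>
#2 <3,0,0>
PS:1↔0 J2 <3,0,1>
#3 <4,0,1>
P:2↔0 J1 <4,1,1>
#4 <5,1,1>
P:4↔3 J1 <5,2,1>
#5 <6,2,1>
P:3↔1 J1 <6,3,1>
C:5↔1 J2 <6,3,2>
#6 <7,3,2>
#7 <8,3,2>
C:2↔7 J2 <8,3,3>
R:6↔7 J1 <8,4,3>
P:7↔5 J1 <8,5,3>
P:6↔5 J1 <8,6,3>
3×7 − 2×6 − 1×3 = 6

M = 6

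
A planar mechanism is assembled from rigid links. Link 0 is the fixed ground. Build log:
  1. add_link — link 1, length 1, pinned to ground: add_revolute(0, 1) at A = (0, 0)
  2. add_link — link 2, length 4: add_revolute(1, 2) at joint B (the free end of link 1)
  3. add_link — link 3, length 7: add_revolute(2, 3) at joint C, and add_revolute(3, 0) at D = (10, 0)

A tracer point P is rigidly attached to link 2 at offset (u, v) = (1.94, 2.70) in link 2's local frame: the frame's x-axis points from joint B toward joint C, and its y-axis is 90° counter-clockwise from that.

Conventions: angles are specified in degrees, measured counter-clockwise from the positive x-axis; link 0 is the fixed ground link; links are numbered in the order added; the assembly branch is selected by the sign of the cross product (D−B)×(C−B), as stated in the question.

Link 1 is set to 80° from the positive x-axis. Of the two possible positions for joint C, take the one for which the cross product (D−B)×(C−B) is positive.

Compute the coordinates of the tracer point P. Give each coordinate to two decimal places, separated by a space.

A=(0,0), D=(10.00,0)
B = A + 1.00·(cos80°, sin80°) = (0.1736, 0.9848)
|BD| = 9.8756
circle(B,4.00) ∩ circle(D,7.00): a=3.2670, h=2.3080
  candidates: C₊=(3.6545,2.9555) cross=22.792; C₋=(3.1942,-1.6374) cross=-22.792
  branch + wants cross > 0 → take C=(3.6545,2.9555) (cross=22.792)
ex = (C−B)/|BC| = (0.8702,0.4927); ey = (-0.4927,0.8702)
P = B + 1.94·ex + 2.70·ey = (0.5317,4.2902)

0.53 4.29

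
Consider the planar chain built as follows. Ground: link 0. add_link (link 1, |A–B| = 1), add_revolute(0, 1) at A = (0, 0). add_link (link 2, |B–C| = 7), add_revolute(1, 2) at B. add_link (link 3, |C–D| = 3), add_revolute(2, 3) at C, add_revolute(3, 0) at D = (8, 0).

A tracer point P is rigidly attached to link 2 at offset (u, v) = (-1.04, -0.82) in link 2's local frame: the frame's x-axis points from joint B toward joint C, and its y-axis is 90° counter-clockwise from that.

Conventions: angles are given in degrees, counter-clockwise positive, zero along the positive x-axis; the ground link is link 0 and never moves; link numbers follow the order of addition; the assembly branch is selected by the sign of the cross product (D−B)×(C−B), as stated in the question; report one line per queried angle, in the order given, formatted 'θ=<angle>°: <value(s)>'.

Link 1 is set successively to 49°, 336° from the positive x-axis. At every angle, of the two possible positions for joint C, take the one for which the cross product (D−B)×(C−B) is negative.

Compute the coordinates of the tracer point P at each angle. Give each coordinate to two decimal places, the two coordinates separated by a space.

A=(0,0), D=(8.00,0)
θ=49°: B = A + 1.00·(cos49°, sin49°) = (0.6561, 0.7547)
θ=49°: |BD| = 7.3826
θ=49°: circle(B,7.00) ∩ circle(D,3.00): a=6.4004, h=2.8346
θ=49°:   candidates: C₊=(7.3127,2.9202) cross=20.927; C₋=(6.7331,-2.7194) cross=-20.927
θ=49°:   branch - wants cross < 0 → take C=(6.7331,-2.7194) (cross=-20.927)
θ=49°: ex = (C−B)/|BC| = (0.8682,-0.4963); ey = (0.4963,0.8682)
θ=49°: P = B + -1.04·ex + -0.82·ey = (-0.6538,0.5590)
θ=336°: B = A + 1.00·(cos336°, sin336°) = (0.9135, -0.4067)
θ=336°: |BD| = 7.0981
θ=336°: circle(B,7.00) ∩ circle(D,3.00): a=6.3667, h=2.9095
θ=336°:   candidates: C₊=(7.1031,2.8628) cross=20.652; C₋=(7.4365,-2.9466) cross=-20.652
θ=336°:   branch - wants cross < 0 → take C=(7.4365,-2.9466) (cross=-20.652)
θ=336°: ex = (C−B)/|BC| = (0.9319,-0.3628); ey = (0.3628,0.9319)
θ=336°: P = B + -1.04·ex + -0.82·ey = (-0.3531,-0.7935)

θ=49°: -0.65 0.56
θ=336°: -0.35 -0.79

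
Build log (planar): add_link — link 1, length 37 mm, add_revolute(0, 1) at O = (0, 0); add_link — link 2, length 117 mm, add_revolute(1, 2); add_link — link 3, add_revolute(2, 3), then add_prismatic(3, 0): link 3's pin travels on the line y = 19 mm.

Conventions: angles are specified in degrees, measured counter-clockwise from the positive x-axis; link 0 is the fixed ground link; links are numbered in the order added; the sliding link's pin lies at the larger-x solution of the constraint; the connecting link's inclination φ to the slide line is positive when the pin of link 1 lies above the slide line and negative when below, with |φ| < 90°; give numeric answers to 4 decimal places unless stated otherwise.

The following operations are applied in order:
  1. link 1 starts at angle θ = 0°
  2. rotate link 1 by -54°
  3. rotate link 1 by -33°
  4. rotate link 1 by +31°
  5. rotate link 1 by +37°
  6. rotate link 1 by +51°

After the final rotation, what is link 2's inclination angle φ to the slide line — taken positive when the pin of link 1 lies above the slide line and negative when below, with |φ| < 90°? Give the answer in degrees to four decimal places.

geometry: r = 37 mm, L = 117 mm, e = 19 mm; θ starts at 0°
rotate link 1 by -54°: θ ← 0° -54° = -54°
rotate link 1 by -33°: θ ← -54° -33° = -87°
rotate link 1 by +31°: θ ← -87° +31° = -56°
rotate link 1 by +37°: θ ← -56° +37° = -19°
rotate link 1 by +51°: θ ← -19° +51° = 32°
h = r sin θ − e = 19.607013 − 19 = 0.607013
sin φ = h / L = 0.607013 / 117 = 0.00518814
φ = arcsin(0.00518814) = 0.297260°

0.2973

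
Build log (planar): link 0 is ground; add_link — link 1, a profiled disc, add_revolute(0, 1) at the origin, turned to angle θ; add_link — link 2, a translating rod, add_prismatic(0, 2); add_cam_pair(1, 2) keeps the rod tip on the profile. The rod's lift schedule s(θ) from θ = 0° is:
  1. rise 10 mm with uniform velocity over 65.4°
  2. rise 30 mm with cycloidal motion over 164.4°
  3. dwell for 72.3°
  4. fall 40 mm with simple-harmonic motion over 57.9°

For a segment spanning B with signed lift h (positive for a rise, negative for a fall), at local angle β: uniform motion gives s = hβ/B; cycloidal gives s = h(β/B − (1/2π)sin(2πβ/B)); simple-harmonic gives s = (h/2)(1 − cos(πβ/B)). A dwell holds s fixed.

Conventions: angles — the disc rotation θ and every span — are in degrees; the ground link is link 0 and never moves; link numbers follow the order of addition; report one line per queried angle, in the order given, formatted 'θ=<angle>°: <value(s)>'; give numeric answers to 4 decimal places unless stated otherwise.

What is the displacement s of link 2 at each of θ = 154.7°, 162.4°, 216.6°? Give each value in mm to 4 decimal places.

seg 1 [0°–65.4°] uniform, h=10: full span → s += 10 → s = 10.0000
seg 2 [65.4°–229.8°] cycloidal, h=30: θ=154.7° here. β=89.3, B=164.4. 30·(0.5432 − sin(2π·0.5432)/(2π)) = 17.5754 → s = 27.5754
seg 2 [65.4°–229.8°] cycloidal, h=30: θ=162.4° here. β=97, B=164.4. 30·(0.5900 − sin(2π·0.5900)/(2π)) = 20.2597 → s = 30.2597
seg 2 [65.4°–229.8°] cycloidal, h=30: θ=216.6° here. β=151.2, B=164.4. 30·(0.9197 − sin(2π·0.9197)/(2π)) = 29.8991 → s = 39.8991

θ=154.7°: 27.5754
θ=162.4°: 30.2597
θ=216.6°: 39.8991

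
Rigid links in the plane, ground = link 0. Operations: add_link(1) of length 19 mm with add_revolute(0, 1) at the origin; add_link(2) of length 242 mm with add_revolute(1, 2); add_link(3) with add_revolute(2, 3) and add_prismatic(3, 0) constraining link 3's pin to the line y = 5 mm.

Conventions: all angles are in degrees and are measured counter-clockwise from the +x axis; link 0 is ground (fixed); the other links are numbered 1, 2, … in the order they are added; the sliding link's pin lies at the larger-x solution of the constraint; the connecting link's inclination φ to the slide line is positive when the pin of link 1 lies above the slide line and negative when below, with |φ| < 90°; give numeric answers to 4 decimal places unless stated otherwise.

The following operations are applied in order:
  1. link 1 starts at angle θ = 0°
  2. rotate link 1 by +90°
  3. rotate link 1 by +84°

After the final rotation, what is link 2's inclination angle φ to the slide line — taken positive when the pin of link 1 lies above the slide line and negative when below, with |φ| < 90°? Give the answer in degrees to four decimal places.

geometry: r = 19 mm, L = 242 mm, e = 5 mm; θ starts at 0°
rotate link 1 by +90°: θ ← 0° +90° = 90°
rotate link 1 by +84°: θ ← 90° +84° = 174°
h = r sin θ − e = 1.986041 − 5 = -3.013959
sin φ = h / L = -3.013959 / 242 = -0.01245438
φ = arcsin(-0.01245438) = -0.713602°

-0.7136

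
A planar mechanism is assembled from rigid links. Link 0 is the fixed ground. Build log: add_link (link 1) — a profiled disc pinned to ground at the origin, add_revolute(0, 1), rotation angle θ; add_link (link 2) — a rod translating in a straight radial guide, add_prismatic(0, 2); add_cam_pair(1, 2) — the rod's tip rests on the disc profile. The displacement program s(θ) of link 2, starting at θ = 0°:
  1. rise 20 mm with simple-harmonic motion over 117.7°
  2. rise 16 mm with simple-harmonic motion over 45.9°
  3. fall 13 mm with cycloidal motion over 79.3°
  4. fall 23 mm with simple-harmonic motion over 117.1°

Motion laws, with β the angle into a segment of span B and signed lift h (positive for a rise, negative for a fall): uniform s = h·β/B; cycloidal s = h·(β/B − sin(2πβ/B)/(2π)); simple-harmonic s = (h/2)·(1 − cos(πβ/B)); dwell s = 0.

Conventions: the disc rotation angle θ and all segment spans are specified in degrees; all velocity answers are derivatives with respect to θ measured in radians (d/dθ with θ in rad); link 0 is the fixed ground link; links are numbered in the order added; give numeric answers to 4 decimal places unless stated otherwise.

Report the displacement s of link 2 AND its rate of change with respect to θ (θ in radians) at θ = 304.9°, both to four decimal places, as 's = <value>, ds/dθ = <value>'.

seg 1 [0°–117.7°] simple-harmonic, h=20: full span → s += 20 → s = 20.0000
seg 2 [117.7°–163.6°] simple-harmonic, h=16: full span → s += 16 → s = 36.0000
seg 3 [163.6°–242.9°] cycloidal, h=-13: full span → s += -13 → s = 23.0000
seg 4 [242.9°–360°] simple-harmonic, h=-23: θ=304.9° here. β=62, B=117.1. -23/2·(1 − cos(π·0.5295)) = -12.5629 → s = 10.4371
velocity in seg [242.9°–360°] (simple-harmonic), θ in radians: β = 62° = 1.0821 rad, B = 117.1° = 2.0438 rad; ds/dθ = (πh/(2B)) sin(πβ/B) = (π·(-23)/(2·2.0438)) sin(π·0.5295) = -17.601534 mm/rad

s = 10.4371, ds/dθ = -17.6015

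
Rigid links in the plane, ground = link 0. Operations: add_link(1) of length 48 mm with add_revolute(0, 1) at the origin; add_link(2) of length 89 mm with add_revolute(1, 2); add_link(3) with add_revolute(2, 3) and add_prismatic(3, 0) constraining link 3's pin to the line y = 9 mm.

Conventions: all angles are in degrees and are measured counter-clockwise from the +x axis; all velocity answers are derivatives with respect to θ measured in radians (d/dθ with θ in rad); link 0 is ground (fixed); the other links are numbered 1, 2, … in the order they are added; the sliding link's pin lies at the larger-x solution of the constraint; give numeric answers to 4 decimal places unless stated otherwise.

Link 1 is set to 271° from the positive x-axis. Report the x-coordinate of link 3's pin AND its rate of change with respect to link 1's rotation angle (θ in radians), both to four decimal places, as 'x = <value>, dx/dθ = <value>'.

geometry: r = 48 mm, L = 89 mm, e = 9 mm
crank pin P = (r cos θ, r sin θ) = (0.837716, -47.992689)
h = r sin θ − e = -47.992689 − 9 = -56.992689
x = r cos θ + √(L² − h²) = 0.837716 + 68.358126 = 69.195841
dx/dθ = −r sin θ − h·r cos θ/√(L² − h²) (θ in radians; h = -56.992689) = 48.691124

x = 69.1958, dx/dθ = 48.6911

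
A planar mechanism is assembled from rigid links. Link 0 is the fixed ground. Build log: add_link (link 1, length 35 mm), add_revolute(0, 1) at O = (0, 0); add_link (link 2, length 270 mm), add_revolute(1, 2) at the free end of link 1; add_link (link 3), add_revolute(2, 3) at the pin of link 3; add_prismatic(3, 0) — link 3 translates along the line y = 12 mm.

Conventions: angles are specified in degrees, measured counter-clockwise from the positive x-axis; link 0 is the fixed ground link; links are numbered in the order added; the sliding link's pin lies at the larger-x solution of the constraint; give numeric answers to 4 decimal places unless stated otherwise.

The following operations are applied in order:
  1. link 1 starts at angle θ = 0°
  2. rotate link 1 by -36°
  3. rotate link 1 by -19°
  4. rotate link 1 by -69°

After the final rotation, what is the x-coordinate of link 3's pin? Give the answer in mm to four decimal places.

geometry: r = 35 mm, L = 270 mm, e = 12 mm; θ starts at 0°
rotate link 1 by -36°: θ ← 0° -36° = -36°
rotate link 1 by -19°: θ ← -36° -19° = -55°
rotate link 1 by -69°: θ ← -55° -69° = -124°
crank pin P = (r cos θ, r sin θ) = (-19.571752, -29.016315)
h = r sin θ − e = -29.016315 − 12 = -41.016315
x = r cos θ + √(L² − h²) = -19.571752 + 266.866375 = 247.294623

247.2946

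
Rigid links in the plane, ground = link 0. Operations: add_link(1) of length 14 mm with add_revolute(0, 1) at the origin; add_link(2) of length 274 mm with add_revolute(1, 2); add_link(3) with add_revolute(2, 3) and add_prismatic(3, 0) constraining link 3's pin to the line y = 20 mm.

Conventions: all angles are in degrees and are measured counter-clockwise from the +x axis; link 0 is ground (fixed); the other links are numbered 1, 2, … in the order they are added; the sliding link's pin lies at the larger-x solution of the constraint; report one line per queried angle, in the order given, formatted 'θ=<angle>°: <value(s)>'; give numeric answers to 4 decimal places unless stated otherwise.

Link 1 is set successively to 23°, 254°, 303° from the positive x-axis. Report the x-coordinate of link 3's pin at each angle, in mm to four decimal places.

geometry: r = 14 mm, L = 274 mm, e = 20 mm
θ=23°: crank pin P = (r cos θ, r sin θ) = (12.887068, 5.470236)
θ=23°: h = r sin θ − e = 5.470236 − 20 = -14.529764
θ=23°: x = r cos θ + √(L² − h²) = 12.887068 + 273.614484 = 286.501552
θ=254°: crank pin P = (r cos θ, r sin θ) = (-3.858923, -13.457664)
θ=254°: h = r sin θ − e = -13.457664 − 20 = -33.457664
θ=254°: x = r cos θ + √(L² − h²) = -3.858923 + 271.949600 = 268.090677
θ=303°: crank pin P = (r cos θ, r sin θ) = (7.624946, -11.741388)
θ=303°: h = r sin θ − e = -11.741388 − 20 = -31.741388
θ=303°: x = r cos θ + √(L² − h²) = 7.624946 + 272.155258 = 279.780204

θ=23°: 286.5016
θ=254°: 268.0907
θ=303°: 279.7802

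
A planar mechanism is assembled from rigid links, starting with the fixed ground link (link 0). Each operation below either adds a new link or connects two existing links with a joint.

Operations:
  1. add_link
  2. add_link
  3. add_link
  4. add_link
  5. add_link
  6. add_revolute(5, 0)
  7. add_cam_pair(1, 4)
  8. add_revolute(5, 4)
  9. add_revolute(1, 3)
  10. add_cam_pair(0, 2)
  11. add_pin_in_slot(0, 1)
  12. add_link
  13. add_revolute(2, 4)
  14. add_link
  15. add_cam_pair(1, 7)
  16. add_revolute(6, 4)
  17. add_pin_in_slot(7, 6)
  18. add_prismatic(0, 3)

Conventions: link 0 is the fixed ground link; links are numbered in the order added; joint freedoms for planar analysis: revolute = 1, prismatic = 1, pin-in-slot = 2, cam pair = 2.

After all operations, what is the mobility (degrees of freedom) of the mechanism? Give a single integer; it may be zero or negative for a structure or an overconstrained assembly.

L=1 J1=0 J2=0
add link → L=2 J1=0 J2=0
add link → L=3 J1=0 J2=0
add link → L=4 J1=0 J2=0
add link → L=5 J1=0 J2=0
add link → L=6 J1=0 J2=0
R@5,0 dof=1 J1 → L=6 J1=1 J2=0
C@1,4 dof=2 J2 → L=6 J1=1 J2=1
R@5,4 dof=1 J1 → L=6 J1=2 J2=1
R@1,3 dof=1 J1 → L=6 J1=3 J2=1
C@0,2 dof=2 J2 → L=6 J1=3 J2=2
PS@0,1 dof=2 J2 → L=6 J1=3 J2=3
add link → L=7 J1=3 J2=3
R@2,4 dof=1 J1 → L=7 J1=4 J2=3
add link → L=8 J1=4 J2=3
C@1,7 dof=2 J2 → L=8 J1=4 J2=4
R@6,4 dof=1 J1 → L=8 J1=5 J2=4
PS@7,6 dof=2 J2 → L=8 J1=5 J2=5
P@0,3 dof=1 J1 → L=8 J1=6 J2=5
M=3(L−1)−2J1−J2=3·7−2·6−5=4

M = 4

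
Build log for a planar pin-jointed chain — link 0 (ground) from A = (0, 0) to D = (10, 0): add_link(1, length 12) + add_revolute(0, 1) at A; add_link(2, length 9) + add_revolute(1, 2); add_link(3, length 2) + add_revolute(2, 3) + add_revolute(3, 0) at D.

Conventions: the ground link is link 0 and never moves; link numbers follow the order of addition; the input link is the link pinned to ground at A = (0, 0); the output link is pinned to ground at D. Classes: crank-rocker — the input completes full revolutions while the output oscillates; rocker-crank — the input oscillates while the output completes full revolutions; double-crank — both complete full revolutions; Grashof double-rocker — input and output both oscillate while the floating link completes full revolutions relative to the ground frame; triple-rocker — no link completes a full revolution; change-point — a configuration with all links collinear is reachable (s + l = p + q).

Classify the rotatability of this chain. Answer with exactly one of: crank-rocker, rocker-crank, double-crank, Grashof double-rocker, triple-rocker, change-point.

lengths: ground=10, input=12, coupler=9, output=2
sorted: s=2 (shortest), l=12 (longest), p+q=19
s + l = 14 vs p + q = 19
s + l < p + q (Grashof) with shortest = output link → rocker-crank

rocker-crank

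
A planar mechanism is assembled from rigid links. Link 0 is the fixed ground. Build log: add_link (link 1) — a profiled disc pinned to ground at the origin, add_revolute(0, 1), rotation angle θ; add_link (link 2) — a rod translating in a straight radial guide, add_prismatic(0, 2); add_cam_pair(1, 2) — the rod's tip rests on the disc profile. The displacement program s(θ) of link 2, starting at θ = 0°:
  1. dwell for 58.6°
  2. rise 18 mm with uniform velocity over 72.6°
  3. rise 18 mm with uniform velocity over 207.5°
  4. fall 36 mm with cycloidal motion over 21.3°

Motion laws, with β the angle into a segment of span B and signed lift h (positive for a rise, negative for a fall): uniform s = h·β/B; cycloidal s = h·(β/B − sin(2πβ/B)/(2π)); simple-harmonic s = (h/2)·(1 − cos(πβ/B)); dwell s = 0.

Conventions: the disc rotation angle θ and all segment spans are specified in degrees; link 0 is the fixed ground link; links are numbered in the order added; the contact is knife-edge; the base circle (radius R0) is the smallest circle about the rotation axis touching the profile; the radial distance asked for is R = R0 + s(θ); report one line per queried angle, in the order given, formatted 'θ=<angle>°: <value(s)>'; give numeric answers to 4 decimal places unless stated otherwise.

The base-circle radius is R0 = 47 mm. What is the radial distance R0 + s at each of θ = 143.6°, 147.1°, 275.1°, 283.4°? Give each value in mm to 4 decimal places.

seg 1 [0°–58.6°] dwell: s stays 0.0000
seg 2 [58.6°–131.2°] uniform, h=18: full span → s += 18 → s = 18.0000
seg 3 [131.2°–338.7°] uniform, h=18: θ=143.6° here. β=12.4, B=207.5. 18·12.4/207.5 = 1.0757 → s = 19.0757
seg 3 [131.2°–338.7°] uniform, h=18: θ=147.1° here. β=15.9, B=207.5. 18·15.9/207.5 = 1.3793 → s = 19.3793
seg 3 [131.2°–338.7°] uniform, h=18: θ=275.1° here. β=143.9, B=207.5. 18·143.9/207.5 = 12.4829 → s = 30.4829
seg 3 [131.2°–338.7°] uniform, h=18: θ=283.4° here. β=152.2, B=207.5. 18·152.2/207.5 = 13.2029 → s = 31.2029
θ=143.6°: R = R0 + s = 47 + 19.0757 = 66.0757
θ=147.1°: R = R0 + s = 47 + 19.3793 = 66.3793
θ=275.1°: R = R0 + s = 47 + 30.4829 = 77.4829
θ=283.4°: R = R0 + s = 47 + 31.2029 = 78.2029

θ=143.6°: 66.0757
θ=147.1°: 66.3793
θ=275.1°: 77.4829
θ=283.4°: 78.2029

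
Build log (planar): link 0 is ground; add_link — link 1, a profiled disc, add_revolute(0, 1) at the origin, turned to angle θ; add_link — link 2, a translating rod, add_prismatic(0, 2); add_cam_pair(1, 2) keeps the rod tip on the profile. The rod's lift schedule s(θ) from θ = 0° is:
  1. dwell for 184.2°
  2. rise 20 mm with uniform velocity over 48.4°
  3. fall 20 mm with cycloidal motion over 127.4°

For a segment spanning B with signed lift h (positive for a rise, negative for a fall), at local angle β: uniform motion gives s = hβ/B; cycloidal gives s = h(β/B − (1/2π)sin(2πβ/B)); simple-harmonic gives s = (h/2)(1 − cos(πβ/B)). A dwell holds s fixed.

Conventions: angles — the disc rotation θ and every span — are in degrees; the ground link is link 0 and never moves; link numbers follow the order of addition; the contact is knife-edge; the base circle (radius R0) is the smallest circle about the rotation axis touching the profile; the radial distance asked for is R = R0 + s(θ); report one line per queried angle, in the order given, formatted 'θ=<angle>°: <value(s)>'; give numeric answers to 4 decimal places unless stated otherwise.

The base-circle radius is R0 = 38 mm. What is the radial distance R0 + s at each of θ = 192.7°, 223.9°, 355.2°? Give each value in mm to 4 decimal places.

seg 1 [0°–184.2°] dwell: s stays 0.0000
seg 2 [184.2°–232.6°] uniform, h=20: θ=192.7° here. β=8.5, B=48.4. 20·8.5/48.4 = 3.5124 → s = 3.5124
seg 2 [184.2°–232.6°] uniform, h=20: θ=223.9° here. β=39.7, B=48.4. 20·39.7/48.4 = 16.4050 → s = 16.4050
seg 2 [184.2°–232.6°] uniform, h=20: full span → s += 20 → s = 20.0000
seg 3 [232.6°–360°] cycloidal, h=-20: θ=355.2° here. β=122.6, B=127.4. -20·(0.9623 − sin(2π·0.9623)/(2π)) = -19.9930 → s = 0.0070
θ=192.7°: R = R0 + s = 38 + 3.5124 = 41.5124
θ=223.9°: R = R0 + s = 38 + 16.4050 = 54.4050
θ=355.2°: R = R0 + s = 38 + 0.0070 = 38.0070

θ=192.7°: 41.5124
θ=223.9°: 54.4050
θ=355.2°: 38.0070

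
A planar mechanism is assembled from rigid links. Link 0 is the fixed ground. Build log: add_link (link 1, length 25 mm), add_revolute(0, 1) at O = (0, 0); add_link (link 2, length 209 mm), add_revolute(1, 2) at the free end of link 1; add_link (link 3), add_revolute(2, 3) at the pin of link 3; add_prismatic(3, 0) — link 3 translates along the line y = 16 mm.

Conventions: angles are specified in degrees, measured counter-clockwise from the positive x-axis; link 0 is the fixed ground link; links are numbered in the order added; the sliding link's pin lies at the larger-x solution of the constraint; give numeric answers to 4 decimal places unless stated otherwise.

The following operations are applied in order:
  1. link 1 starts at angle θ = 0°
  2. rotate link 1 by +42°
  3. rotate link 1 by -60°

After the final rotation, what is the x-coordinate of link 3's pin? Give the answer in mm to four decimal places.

geometry: r = 25 mm, L = 209 mm, e = 16 mm; θ starts at 0°
rotate link 1 by +42°: θ ← 0° +42° = 42°
rotate link 1 by -60°: θ ← 42° -60° = -18°
crank pin P = (r cos θ, r sin θ) = (23.776413, -7.725425)
h = r sin θ − e = -7.725425 − 16 = -23.725425
x = r cos θ + √(L² − h²) = 23.776413 + 207.648993 = 231.425406

231.4254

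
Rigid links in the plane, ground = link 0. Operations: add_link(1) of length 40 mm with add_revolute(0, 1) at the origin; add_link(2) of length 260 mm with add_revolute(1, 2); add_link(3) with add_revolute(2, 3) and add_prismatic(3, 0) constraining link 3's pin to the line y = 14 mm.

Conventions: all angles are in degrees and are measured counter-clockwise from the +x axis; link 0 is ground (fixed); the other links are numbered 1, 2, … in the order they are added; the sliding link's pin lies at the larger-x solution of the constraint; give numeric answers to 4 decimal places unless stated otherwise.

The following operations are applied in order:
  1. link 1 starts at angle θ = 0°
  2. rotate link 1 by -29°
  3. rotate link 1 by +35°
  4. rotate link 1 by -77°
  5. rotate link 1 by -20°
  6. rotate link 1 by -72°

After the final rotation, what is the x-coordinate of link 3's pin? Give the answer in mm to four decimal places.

geometry: r = 40 mm, L = 260 mm, e = 14 mm; θ starts at 0°
rotate link 1 by -29°: θ ← 0° -29° = -29°
rotate link 1 by +35°: θ ← -29° +35° = 6°
rotate link 1 by -77°: θ ← 6° -77° = -71°
rotate link 1 by -20°: θ ← -71° -20° = -91°
rotate link 1 by -72°: θ ← -91° -72° = -163°
crank pin P = (r cos θ, r sin θ) = (-38.252190, -11.694868)
h = r sin θ − e = -11.694868 − 14 = -25.694868
x = r cos θ + √(L² − h²) = -38.252190 + 258.727219 = 220.475029

220.4750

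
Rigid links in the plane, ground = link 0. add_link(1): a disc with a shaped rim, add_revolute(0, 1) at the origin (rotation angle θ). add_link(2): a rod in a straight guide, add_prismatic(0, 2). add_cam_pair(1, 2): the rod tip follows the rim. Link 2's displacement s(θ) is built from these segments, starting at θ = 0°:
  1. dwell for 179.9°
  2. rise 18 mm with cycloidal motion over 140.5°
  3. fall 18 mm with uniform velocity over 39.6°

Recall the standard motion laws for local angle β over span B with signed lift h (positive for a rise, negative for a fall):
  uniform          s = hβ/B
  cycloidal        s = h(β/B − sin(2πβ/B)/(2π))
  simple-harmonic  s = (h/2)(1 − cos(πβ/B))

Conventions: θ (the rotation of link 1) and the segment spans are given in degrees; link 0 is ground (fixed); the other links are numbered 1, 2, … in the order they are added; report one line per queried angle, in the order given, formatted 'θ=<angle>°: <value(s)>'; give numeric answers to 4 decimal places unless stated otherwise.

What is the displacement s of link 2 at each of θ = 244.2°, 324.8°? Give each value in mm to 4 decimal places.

segment 1 (0° to 179.9°, dwell): s unchanged at 0.0000
θ = 244.2° falls in segment 2 (179.9° to 320.4°, cycloidal, h = 18): β = 244.2 − 179.9 = 64.3°, B = 140.5°; Δs = 18·(0.4577 − sin(2π·0.4577)/(2π)) = 7.4844; s = 0.0000 + 7.4844 = 7.4844
segment 2 (179.9° to 320.4°, cycloidal, h = 18) is passed completely: s = 0.0000 + (18) = 18.0000
θ = 324.8° falls in segment 3 (320.4° to 360°, uniform, h = -18): β = 324.8 − 320.4 = 4.4°, B = 39.6°; Δs = -18·4.4/39.6 = -2.0000; s = 18.0000 − 2.0000 = 16.0000

θ=244.2°: 7.4844
θ=324.8°: 16.0000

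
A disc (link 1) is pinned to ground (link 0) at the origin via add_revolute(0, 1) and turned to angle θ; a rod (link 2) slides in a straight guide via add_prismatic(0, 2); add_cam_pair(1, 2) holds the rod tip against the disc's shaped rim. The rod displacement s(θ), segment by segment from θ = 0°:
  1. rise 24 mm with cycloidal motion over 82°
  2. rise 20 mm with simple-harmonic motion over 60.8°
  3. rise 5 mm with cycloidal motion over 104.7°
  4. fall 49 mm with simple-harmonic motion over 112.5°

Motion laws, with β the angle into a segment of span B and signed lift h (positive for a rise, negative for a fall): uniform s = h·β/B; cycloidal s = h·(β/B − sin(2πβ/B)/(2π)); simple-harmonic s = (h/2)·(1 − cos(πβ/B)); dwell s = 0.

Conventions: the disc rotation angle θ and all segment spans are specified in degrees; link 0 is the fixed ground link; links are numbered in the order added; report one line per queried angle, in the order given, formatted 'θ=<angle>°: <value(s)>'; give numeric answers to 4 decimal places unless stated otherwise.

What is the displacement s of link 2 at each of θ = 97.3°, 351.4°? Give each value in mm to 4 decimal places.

segment 1 (0° to 82°, cycloidal, h = 24) is passed completely: s = 0.0000 + (24) = 24.0000
θ = 97.3° falls in segment 2 (82° to 142.8°, simple-harmonic, h = 20): β = 97.3 − 82 = 15.3°, B = 60.8°; Δs = 20/2·(1 − cos(π·0.2516)) = 2.9656; s = 24.0000 + 2.9656 = 26.9656
segment 2 (82° to 142.8°, simple-harmonic, h = 20) is passed completely: s = 24.0000 + (20) = 44.0000
segment 3 (142.8° to 247.5°, cycloidal, h = 5) is passed completely: s = 44.0000 + (5) = 49.0000
θ = 351.4° falls in segment 4 (247.5° to 360°, simple-harmonic, h = -49): β = 351.4 − 247.5 = 103.9°, B = 112.5°; Δs = -49/2·(1 − cos(π·0.9236)) = -48.2969; s = 49.0000 − 48.2969 = 0.7031

θ=97.3°: 26.9656
θ=351.4°: 0.7031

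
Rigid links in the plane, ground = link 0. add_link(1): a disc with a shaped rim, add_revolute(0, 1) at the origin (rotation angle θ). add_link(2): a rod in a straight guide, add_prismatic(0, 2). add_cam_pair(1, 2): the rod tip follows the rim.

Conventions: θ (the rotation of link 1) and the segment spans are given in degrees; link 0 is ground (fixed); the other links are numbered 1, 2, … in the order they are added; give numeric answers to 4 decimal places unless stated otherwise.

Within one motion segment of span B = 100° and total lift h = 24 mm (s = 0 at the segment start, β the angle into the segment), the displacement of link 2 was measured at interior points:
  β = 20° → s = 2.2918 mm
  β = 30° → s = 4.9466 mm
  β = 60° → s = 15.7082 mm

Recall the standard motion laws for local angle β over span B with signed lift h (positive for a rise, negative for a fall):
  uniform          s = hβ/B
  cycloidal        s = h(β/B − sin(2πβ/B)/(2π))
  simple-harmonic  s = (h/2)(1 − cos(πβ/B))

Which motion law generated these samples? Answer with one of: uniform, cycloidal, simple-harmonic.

candidates at β/B = r: uniform s = h·r (linear in β); cycloidal s = h·(r − sin(2πr)/(2π)); simple-harmonic s = (h/2)(1 − cos(πr))
β=20°: printed 2.2918 | uniform 4.8000, cycloidal 1.1672, simple-harmonic 2.2918
β=30°: printed 4.9466 | uniform 7.2000, cycloidal 3.5672, simple-harmonic 4.9466
β=60°: printed 15.7082 | uniform 14.4000, cycloidal 16.6452, simple-harmonic 15.7082
only one law matches every sample → simple-harmonic

simple-harmonic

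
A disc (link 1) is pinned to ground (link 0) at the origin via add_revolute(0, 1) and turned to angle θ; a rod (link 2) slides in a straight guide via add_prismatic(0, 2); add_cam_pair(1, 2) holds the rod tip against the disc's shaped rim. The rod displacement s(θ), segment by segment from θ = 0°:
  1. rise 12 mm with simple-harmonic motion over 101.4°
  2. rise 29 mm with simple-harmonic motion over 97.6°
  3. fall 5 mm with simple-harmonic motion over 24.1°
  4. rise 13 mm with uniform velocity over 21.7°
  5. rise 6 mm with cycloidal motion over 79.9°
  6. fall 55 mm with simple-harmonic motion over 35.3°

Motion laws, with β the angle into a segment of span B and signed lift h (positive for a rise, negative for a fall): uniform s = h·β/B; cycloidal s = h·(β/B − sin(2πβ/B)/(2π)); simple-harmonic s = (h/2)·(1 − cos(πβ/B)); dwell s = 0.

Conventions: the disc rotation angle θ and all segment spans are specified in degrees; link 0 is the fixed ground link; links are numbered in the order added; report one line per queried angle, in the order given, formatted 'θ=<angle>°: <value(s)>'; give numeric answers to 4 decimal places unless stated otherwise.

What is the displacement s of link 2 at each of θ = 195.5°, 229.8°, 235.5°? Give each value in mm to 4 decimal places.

segment 1 (0° to 101.4°, simple-harmonic, h = 12) is passed completely: s = 0.0000 + (12) = 12.0000
θ = 195.5° falls in segment 2 (101.4° to 199°, simple-harmonic, h = 29): β = 195.5 − 101.4 = 94.1°, B = 97.6°; Δs = 29/2·(1 − cos(π·0.9641)) = 28.9081; s = 12.0000 + 28.9081 = 40.9081
segment 2 (101.4° to 199°, simple-harmonic, h = 29) is passed completely: s = 12.0000 + (29) = 41.0000
segment 3 (199° to 223.1°, simple-harmonic, h = -5) is passed completely: s = 41.0000 + (-5) = 36.0000
θ = 229.8° falls in segment 4 (223.1° to 244.8°, uniform, h = 13): β = 229.8 − 223.1 = 6.7°, B = 21.7°; Δs = 13·6.7/21.7 = 4.0138; s = 36.0000 + 4.0138 = 40.0138
θ = 235.5° falls in segment 4 (223.1° to 244.8°, uniform, h = 13): β = 235.5 − 223.1 = 12.4°, B = 21.7°; Δs = 13·12.4/21.7 = 7.4286; s = 36.0000 + 7.4286 = 43.4286

θ=195.5°: 40.9081
θ=229.8°: 40.0138
θ=235.5°: 43.4286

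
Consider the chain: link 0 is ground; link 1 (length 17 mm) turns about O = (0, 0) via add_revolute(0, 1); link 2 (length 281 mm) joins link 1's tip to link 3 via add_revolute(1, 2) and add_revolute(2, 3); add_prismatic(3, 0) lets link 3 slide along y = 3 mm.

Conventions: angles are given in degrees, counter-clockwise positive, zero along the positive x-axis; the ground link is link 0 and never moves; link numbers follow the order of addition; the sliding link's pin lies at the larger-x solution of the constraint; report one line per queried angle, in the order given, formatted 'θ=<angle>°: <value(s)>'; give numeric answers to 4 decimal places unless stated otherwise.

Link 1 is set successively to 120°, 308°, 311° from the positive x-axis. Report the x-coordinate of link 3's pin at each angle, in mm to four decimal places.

geometry: r = 17 mm, L = 281 mm, e = 3 mm
θ=120°: crank pin P = (r cos θ, r sin θ) = (-8.500000, 14.722432)
θ=120°: h = r sin θ − e = 14.722432 − 3 = 11.722432
θ=120°: x = r cos θ + √(L² − h²) = -8.500000 + 280.755382 = 272.255382
θ=308°: crank pin P = (r cos θ, r sin θ) = (10.466245, -13.396183)
θ=308°: h = r sin θ − e = -13.396183 − 3 = -16.396183
θ=308°: x = r cos θ + √(L² − h²) = 10.466245 + 280.521238 = 290.987483
θ=311°: crank pin P = (r cos θ, r sin θ) = (11.153003, -12.830063)
θ=311°: h = r sin θ − e = -12.830063 − 3 = -15.830063
θ=311°: x = r cos θ + √(L² − h²) = 11.153003 + 280.553754 = 291.706758

θ=120°: 272.2554
θ=308°: 290.9875
θ=311°: 291.7068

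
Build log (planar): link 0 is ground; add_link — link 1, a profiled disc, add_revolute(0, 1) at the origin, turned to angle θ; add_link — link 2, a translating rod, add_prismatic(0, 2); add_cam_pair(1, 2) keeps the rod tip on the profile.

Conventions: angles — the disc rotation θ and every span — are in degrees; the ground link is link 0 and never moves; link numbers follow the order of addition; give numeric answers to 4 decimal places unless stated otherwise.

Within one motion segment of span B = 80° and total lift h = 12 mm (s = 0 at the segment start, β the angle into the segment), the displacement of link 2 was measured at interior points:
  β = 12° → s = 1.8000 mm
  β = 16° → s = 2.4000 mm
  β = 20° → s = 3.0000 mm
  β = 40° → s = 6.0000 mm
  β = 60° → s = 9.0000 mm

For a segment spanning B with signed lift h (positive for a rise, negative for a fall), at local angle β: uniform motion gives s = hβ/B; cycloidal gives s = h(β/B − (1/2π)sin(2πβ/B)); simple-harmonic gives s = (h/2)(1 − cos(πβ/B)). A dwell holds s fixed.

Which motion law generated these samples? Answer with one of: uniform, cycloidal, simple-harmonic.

candidates at β/B = r: uniform s = h·r (linear in β); cycloidal s = h·(r − sin(2πr)/(2π)); simple-harmonic s = (h/2)(1 − cos(πr))
β=12°: printed 1.8000 | uniform 1.8000, cycloidal 0.2549, simple-harmonic 0.6540
β=16°: printed 2.4000 | uniform 2.4000, cycloidal 0.5836, simple-harmonic 1.1459
β=20°: printed 3.0000 | uniform 3.0000, cycloidal 1.0901, simple-harmonic 1.7574
β=40°: printed 6.0000 | uniform 6.0000, cycloidal 6.0000, simple-harmonic 6.0000
β=60°: printed 9.0000 | uniform 9.0000, cycloidal 10.9099, simple-harmonic 10.2426
only one law matches every sample → uniform

uniform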